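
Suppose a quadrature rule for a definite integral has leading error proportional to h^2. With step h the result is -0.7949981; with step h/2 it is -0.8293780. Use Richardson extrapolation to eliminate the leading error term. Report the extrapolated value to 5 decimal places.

The leading error scales as h^2; refining by a factor of 2 reduces it by 2^2 = 4.
Extrapolated value = (4·A(h/2) − A(h)) / (4 − 1)
= (4·(-0.8293780) − (-0.7949981)) / 3
= -2.5225139 / 3 = -0.8408380

-0.84084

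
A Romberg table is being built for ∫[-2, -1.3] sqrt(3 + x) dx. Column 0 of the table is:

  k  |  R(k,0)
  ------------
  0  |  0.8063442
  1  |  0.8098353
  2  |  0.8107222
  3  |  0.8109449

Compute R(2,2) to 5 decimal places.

0.81102

R(1,1) = 0.8098353 + (0.8098353 − 0.8063442)/3 = 0.8109990
R(2,1) = (4·0.8107222 − 0.8098353) / 3 = 0.8110178
R(2,2) = 0.8110178 + (0.8110178 − 0.8109990)/15 = 0.8110191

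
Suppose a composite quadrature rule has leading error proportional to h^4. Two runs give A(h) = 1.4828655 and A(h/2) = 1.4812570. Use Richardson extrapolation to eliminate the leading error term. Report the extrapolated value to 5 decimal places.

The leading error scales as h^4; refining by a factor of 2 reduces it by 2^4 = 16.
Extrapolated value = (16·A(h/2) − A(h)) / (16 − 1)
= (16·1.4812570 − 1.4828655) / 15
= 22.2172465 / 15 = 1.4811498

1.48115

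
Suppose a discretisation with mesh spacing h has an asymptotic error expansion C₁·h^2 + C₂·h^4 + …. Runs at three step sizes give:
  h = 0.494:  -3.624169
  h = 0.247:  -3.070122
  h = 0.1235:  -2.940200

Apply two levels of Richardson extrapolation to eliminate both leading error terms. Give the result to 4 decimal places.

-2.8977

First eliminate the h^2 term (factor 2^2 = 4):
  B₁ = (4·(-3.070122) − (-3.624169))/3 = -2.885440
  B₂ = (4·(-2.940200) − (-3.070122))/3 = -2.896893
Then eliminate the h^4 term (factor 2^4 = 16):
  (16·(-2.896893) − (-2.885440))/15 = -2.897657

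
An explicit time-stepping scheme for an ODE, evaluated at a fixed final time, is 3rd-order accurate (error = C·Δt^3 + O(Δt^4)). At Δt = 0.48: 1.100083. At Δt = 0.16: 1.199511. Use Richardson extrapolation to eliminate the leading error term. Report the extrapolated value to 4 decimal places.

1.2033

Extrapolated value = (27·A(Δt/3) − A(Δt)) / (27 − 1)
= (27·1.199511 − 1.100083) / 26
= 31.286714 / 26 = 1.203335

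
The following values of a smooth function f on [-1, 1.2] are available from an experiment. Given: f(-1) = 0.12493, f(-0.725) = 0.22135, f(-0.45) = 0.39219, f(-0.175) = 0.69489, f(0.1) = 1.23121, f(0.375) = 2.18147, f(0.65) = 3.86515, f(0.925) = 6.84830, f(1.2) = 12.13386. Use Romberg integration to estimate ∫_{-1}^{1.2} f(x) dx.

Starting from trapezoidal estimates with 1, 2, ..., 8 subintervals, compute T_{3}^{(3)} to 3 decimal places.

T_{0}^{(0)} (trapezoid, 1 panel, h=2.2000): 13.48467
T_{1}^{(0)} (trapezoid, 2 panels, h=1.1000): 8.09667
T_{2}^{(0)} (trapezoid, 4 panels, h=0.5500): 6.38987
T_{3}^{(0)} (trapezoid, 8 panels, h=0.2750): 5.93009
T_{1}^{(1)} = 8.09667 + (8.09667 − 13.48467)/3 = 6.30067
T_{2}^{(1)} = 6.38987 + (6.38987 − 8.09667)/3 = 5.82094
T_{3}^{(1)} = 5.93009 + (5.93009 − 6.38987)/3 = 5.77683
T_{2}^{(2)} = 5.82094 + (5.82094 − 6.30067)/15 = 5.78896
T_{3}^{(2)} = 5.77683 + (5.77683 − 5.82094)/15 = 5.77389
T_{3}^{(3)} = 5.77389 + (5.77389 − 5.78896)/63 = 5.77365

5.774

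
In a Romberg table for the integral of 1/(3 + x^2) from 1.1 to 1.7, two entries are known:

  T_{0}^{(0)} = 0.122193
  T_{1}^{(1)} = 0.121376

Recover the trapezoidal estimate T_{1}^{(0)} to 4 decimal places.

0.1216

From T_{1}^{(1)} = (4·T_{1}^{(0)} − T_{0}^{(0)})/3, solve for T_{1}^{(0)}:
4·T_{1}^{(0)} = 3·0.121376 + 0.122193 = 0.486321
T_{1}^{(0)} = 0.121580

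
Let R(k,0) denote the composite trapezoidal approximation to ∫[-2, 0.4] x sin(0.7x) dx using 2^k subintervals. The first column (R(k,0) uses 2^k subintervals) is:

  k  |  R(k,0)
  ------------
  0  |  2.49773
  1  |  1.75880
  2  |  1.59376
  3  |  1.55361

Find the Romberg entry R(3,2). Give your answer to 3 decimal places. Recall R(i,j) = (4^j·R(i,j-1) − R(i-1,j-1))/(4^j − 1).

Richardson extrapolation on the trapezoidal column (denominator 4−1=3):
R(2,1) = 1.59376 + (1.59376 − 1.75880)/3 = 1.53875
R(3,1) = (4·1.55361 − 1.59376) / 3 = 1.54023
R(3,2) = (16·1.54023 − 1.53875) / 15 = 1.54033

1.540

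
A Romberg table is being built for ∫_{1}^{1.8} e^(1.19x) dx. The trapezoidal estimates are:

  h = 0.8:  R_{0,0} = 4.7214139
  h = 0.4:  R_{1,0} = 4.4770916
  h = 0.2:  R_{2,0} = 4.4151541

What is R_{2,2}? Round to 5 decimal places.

4.39443

R_{1,1} = (4·4.4770916 − 4.7214139) / 3 = 4.3956508
R_{2,1} = 4.4151541 + (4.4151541 − 4.4770916)/3 = 4.3945083
R_{2,2} = 4.3945083 + (4.3945083 − 4.3956508)/15 = 4.3944321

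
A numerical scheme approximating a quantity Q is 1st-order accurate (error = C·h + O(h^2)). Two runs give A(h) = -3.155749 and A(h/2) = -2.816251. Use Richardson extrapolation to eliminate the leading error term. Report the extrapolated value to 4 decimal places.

-2.4768

The leading error scales as h; refining by a factor of 2 reduces it by 2^1 = 2.
Extrapolated value = (2·A(h/2) − A(h)) / (2 − 1)
= (2·(-2.816251) − (-3.155749)) / 1
= -2.476753 / 1 = -2.476753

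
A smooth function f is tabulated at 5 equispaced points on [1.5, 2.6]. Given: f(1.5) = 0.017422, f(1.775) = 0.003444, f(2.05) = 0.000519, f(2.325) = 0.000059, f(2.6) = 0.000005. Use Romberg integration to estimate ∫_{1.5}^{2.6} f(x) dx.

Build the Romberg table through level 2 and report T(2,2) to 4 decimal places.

T(0,0) (trapezoid, 1 panel, h=1.1000): 0.009585
T(1,0) (trapezoid, 2 panels, h=0.5500): 0.005078
T(2,0) (trapezoid, 4 panels, h=0.2750): 0.003502
T(1,1) = 0.005078 + (0.005078 − 0.009585)/3 = 0.003576
T(2,1) = 0.003502 + (0.003502 − 0.005078)/3 = 0.002977
T(2,2) = 0.002977 + (0.002977 − 0.003576)/15 = 0.002937

0.0029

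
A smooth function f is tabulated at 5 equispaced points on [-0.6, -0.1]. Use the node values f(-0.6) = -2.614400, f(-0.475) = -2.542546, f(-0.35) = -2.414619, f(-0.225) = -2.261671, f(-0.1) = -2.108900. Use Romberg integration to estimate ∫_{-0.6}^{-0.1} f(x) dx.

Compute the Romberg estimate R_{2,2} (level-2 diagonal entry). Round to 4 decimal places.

R_{0,0} (trapezoid, 1 panel, h=0.5000): -1.180825
R_{1,0} (trapezoid, 2 panels, h=0.2500): -1.194067
R_{2,0} (trapezoid, 4 panels, h=0.1250): -1.197561
R_{1,1} = -1.194067 + (-1.194067 − (-1.180825))/3 = -1.198481
R_{2,1} = -1.197561 + (-1.197561 − (-1.194067))/3 = -1.198726
R_{2,2} = -1.198726 + (-1.198726 − (-1.198481))/15 = -1.198742

-1.1987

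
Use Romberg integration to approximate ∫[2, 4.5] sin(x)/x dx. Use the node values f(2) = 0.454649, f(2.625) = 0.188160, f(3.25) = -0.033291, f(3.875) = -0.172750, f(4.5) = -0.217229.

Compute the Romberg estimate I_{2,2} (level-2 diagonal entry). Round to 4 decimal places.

I_{0,0} (trapezoid, 1 panel, h=2.5000): 0.296775
I_{1,0} (trapezoid, 2 panels, h=1.2500): 0.106774
I_{2,0} (trapezoid, 4 panels, h=0.6250): 0.063018
I_{1,1} = 0.106774 + (0.106774 − 0.296775)/3 = 0.043440
I_{2,1} = 0.063018 + (0.063018 − 0.106774)/3 = 0.048433
I_{2,2} = 0.048433 + (0.048433 − 0.043440)/15 = 0.048766

0.0488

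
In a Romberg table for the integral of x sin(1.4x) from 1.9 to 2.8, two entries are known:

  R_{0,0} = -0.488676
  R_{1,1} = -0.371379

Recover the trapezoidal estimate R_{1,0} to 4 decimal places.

From R_{1,1} = (4·R_{1,0} − R_{0,0})/3, solve for R_{1,0}:
4·R_{1,0} = 3·(-0.371379) + (-0.488676) = -1.602813
R_{1,0} = -0.400703

-0.4007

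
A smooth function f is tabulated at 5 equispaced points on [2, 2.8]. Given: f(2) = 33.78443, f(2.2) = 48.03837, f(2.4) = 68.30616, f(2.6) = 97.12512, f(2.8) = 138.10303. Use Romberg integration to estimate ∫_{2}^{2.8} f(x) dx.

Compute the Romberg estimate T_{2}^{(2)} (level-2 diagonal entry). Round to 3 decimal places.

T_{0}^{(0)} (trapezoid, 1 panel, h=0.8000): 68.75498
T_{1}^{(0)} (trapezoid, 2 panels, h=0.4000): 61.69996
T_{2}^{(0)} (trapezoid, 4 panels, h=0.2000): 59.88268
T_{1}^{(1)} = 61.69996 + (61.69996 − 68.75498)/3 = 59.34829
T_{2}^{(1)} = 59.88268 + (59.88268 − 61.69996)/3 = 59.27692
T_{2}^{(2)} = 59.27692 + (59.27692 − 59.34829)/15 = 59.27216

59.272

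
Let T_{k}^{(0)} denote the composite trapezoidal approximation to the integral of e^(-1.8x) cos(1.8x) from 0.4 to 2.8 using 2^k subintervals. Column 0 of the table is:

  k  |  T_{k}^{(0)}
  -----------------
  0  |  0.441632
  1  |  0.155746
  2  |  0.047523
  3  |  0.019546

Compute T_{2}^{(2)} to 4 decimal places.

T_{1}^{(1)} = (4·0.155746 − 0.441632) / 3 = 0.060451
T_{2}^{(1)} = 0.047523 + (0.047523 − 0.155746)/3 = 0.011449
T_{2}^{(2)} = (16·0.011449 − 0.060451) / 15 = 0.008182

0.0082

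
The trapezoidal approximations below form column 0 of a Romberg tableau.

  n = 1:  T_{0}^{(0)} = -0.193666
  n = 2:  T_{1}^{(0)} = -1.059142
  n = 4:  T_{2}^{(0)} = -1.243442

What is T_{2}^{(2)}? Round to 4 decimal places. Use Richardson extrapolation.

Richardson extrapolation on the trapezoidal column (denominator 4−1=3):
T_{1}^{(1)} = -1.059142 + (-1.059142 − (-0.193666))/3 = -1.347634
T_{2}^{(1)} = -1.243442 + (-1.243442 − (-1.059142))/3 = -1.304875
T_{2}^{(2)} = (16·(-1.304875) − (-1.347634)) / 15 = -1.302024

-1.3020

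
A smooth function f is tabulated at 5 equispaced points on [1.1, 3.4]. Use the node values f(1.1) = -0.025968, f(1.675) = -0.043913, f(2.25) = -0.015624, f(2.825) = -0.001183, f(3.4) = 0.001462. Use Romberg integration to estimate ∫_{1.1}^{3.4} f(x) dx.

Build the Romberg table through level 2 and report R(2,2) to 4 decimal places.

R(0,0) (trapezoid, 1 panel, h=2.3000): -0.028182
R(1,0) (trapezoid, 2 panels, h=1.1500): -0.032059
R(2,0) (trapezoid, 4 panels, h=0.5750): -0.041959
R(1,1) = -0.032059 + (-0.032059 − (-0.028182))/3 = -0.033351
R(2,1) = -0.041959 + (-0.041959 − (-0.032059))/3 = -0.045259
R(2,2) = -0.045259 + (-0.045259 − (-0.033351))/15 = -0.046053

-0.0461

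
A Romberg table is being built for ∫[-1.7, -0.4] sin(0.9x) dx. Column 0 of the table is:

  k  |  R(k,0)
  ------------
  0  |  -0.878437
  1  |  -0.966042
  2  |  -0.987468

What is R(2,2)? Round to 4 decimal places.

R(1,1) = -0.966042 + (-0.966042 − (-0.878437))/3 = -0.995244
R(2,1) = -0.987468 + (-0.987468 − (-0.966042))/3 = -0.994610
R(2,2) = -0.994610 + (-0.994610 − (-0.995244))/15 = -0.994568
(Column j=1 coincides with Simpson's rule on the same nodes.)

-0.9946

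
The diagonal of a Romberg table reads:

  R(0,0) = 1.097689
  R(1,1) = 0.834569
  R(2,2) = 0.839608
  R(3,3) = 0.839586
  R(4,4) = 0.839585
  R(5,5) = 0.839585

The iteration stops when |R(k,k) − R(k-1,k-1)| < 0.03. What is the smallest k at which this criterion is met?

k = 2

|R(1,1) − R(0,0)| = 0.263120 ≥ 0.03
|R(2,2) − R(1,1)| = 0.005039 < 0.03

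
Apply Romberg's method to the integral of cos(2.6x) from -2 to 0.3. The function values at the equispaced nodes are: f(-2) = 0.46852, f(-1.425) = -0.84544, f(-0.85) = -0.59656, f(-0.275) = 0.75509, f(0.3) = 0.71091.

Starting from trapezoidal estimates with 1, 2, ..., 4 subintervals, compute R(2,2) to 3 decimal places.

R(0,0) (trapezoid, 1 panel, h=2.3000): 1.35634
R(1,0) (trapezoid, 2 panels, h=1.1500): -0.00787
R(2,0) (trapezoid, 4 panels, h=0.5750): -0.05589
R(1,1) = -0.00787 + (-0.00787 − 1.35634)/3 = -0.46261
R(2,1) = -0.05589 + (-0.05589 − (-0.00787))/3 = -0.07190
R(2,2) = -0.07190 + (-0.07190 − (-0.46261))/15 = -0.04585

-0.046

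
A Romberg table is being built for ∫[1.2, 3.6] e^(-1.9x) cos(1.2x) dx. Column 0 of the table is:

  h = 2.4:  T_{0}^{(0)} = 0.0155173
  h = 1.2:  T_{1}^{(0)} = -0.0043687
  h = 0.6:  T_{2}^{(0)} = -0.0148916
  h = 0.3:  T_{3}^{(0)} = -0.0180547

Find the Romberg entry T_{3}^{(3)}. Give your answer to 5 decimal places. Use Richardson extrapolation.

Richardson extrapolation on the trapezoidal column (denominator 4−1=3):
T_{1}^{(1)} = -0.0043687 + (-0.0043687 − 0.0155173)/3 = -0.0109974
T_{2}^{(1)} = -0.0148916 + (-0.0148916 − (-0.0043687))/3 = -0.0183992
T_{3}^{(1)} = -0.0180547 + (-0.0180547 − (-0.0148916))/3 = -0.0191091
T_{2}^{(2)} = -0.0183992 + (-0.0183992 − (-0.0109974))/15 = -0.0188927
T_{3}^{(2)} = (16·(-0.0191091) − (-0.0183992)) / 15 = -0.0191564
T_{3}^{(3)} = (64·(-0.0191564) − (-0.0188927)) / 63 = -0.0191606

-0.01916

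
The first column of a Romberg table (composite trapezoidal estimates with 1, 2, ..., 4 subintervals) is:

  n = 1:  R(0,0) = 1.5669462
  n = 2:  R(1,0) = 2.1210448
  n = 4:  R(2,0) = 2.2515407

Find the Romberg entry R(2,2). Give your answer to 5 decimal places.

Richardson extrapolation on the trapezoidal column (denominator 4−1=3):
R(1,1) = (4·2.1210448 − 1.5669462) / 3 = 2.3057443
R(2,1) = 2.2515407 + (2.2515407 − 2.1210448)/3 = 2.2950393
R(2,2) = (16·2.2950393 − 2.3057443) / 15 = 2.2943256

2.29433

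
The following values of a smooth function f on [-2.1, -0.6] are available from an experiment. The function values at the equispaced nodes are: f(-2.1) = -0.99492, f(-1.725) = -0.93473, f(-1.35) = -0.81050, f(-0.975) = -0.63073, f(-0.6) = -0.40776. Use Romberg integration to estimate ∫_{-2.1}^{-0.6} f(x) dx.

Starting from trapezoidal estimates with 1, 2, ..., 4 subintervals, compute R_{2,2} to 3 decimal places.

R_{0,0} (trapezoid, 1 panel, h=1.5000): -1.05201
R_{1,0} (trapezoid, 2 panels, h=0.7500): -1.13388
R_{2,0} (trapezoid, 4 panels, h=0.3750): -1.15399
R_{1,1} = -1.13388 + (-1.13388 − (-1.05201))/3 = -1.16117
R_{2,1} = -1.15399 + (-1.15399 − (-1.13388))/3 = -1.16069
R_{2,2} = -1.16069 + (-1.16069 − (-1.16117))/15 = -1.16066

-1.161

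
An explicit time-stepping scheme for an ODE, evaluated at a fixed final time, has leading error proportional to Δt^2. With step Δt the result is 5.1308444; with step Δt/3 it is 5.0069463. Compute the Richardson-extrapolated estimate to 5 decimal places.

The leading error scales as Δt^2; refining by a factor of 3 reduces it by 3^2 = 9.
Extrapolated value = (9·A(Δt/3) − A(Δt)) / (9 − 1)
= (9·5.0069463 − 5.1308444) / 8
= 39.9316723 / 8 = 4.9914590

4.99146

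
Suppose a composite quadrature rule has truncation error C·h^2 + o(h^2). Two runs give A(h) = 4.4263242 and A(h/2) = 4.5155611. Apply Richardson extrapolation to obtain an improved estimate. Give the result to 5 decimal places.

4.54531

The leading error scales as h^2; refining by a factor of 2 reduces it by 2^2 = 4.
Extrapolated value = (4·A(h/2) − A(h)) / (4 − 1)
= (4·4.5155611 − 4.4263242) / 3
= 13.6359202 / 3 = 4.5453067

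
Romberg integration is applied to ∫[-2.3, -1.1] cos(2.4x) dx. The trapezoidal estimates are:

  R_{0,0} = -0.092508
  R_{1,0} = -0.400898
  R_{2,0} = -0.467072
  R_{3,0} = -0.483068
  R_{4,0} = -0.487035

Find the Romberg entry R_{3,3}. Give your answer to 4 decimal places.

-0.4884

Richardson extrapolation on the trapezoidal column (denominator 4−1=3):
R_{1,1} = (4·(-0.400898) − (-0.092508)) / 3 = -0.503695
R_{2,1} = -0.467072 + (-0.467072 − (-0.400898))/3 = -0.489130
R_{3,1} = -0.483068 + (-0.483068 − (-0.467072))/3 = -0.488400
R_{2,2} = (16·(-0.489130) − (-0.503695)) / 15 = -0.488159
R_{3,2} = (16·(-0.488400) − (-0.489130)) / 15 = -0.488351
R_{3,3} = (64·(-0.488351) − (-0.488159)) / 63 = -0.488354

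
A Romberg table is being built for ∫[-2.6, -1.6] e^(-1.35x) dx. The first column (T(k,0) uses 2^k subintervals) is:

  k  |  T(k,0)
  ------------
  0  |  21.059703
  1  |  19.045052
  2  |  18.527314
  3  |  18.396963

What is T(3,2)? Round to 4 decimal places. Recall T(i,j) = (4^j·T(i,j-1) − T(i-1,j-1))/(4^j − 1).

T(2,1) = 18.527314 + (18.527314 − 19.045052)/3 = 18.354735
T(3,1) = 18.396963 + (18.396963 − 18.527314)/3 = 18.353513
T(3,2) = 18.353513 + (18.353513 − 18.354735)/15 = 18.353432

18.3534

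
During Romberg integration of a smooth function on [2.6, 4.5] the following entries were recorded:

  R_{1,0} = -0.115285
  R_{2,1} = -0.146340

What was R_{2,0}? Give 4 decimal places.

From R_{2,1} = (4·R_{2,0} − R_{1,0})/3, solve for R_{2,0}:
4·R_{2,0} = 3·(-0.146340) + (-0.115285) = -0.554305
R_{2,0} = -0.138576

-0.1386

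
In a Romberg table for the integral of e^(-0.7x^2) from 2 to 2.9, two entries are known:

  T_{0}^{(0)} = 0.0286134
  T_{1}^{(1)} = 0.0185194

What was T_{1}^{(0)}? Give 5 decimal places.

From T_{1}^{(1)} = (4·T_{1}^{(0)} − T_{0}^{(0)})/3, solve for T_{1}^{(0)}:
4·T_{1}^{(0)} = 3·0.0185194 + 0.0286134 = 0.0841716
T_{1}^{(0)} = 0.0210429

0.02104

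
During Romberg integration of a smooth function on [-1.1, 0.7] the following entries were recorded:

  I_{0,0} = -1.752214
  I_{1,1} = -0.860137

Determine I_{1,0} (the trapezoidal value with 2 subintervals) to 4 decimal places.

From I_{1,1} = (4·I_{1,0} − I_{0,0})/3, solve for I_{1,0}:
4·I_{1,0} = 3·(-0.860137) + (-1.752214) = -4.332625
I_{1,0} = -1.083156

-1.0832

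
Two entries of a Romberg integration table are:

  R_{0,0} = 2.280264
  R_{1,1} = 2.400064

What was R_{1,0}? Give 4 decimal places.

2.3701

From R_{1,1} = (4·R_{1,0} − R_{0,0})/3, solve for R_{1,0}:
4·R_{1,0} = 3·2.400064 + 2.280264 = 9.480456
R_{1,0} = 2.370114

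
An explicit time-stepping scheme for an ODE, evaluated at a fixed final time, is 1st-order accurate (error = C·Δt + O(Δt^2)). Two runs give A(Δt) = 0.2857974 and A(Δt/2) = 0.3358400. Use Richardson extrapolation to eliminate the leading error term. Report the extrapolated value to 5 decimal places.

0.38588

Extrapolated value = (2·A(Δt/2) − A(Δt)) / (2 − 1)
= (2·0.3358400 − 0.2857974) / 1
= 0.3858826 / 1 = 0.3858826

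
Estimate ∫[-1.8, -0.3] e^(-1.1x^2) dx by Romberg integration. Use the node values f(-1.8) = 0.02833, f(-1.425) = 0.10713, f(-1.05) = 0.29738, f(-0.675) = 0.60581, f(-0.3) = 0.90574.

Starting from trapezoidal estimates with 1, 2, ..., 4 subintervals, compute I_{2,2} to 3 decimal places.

I_{0,0} (trapezoid, 1 panel, h=1.5000): 0.70055
I_{1,0} (trapezoid, 2 panels, h=0.7500): 0.57331
I_{2,0} (trapezoid, 4 panels, h=0.3750): 0.55401
I_{1,1} = 0.57331 + (0.57331 − 0.70055)/3 = 0.53090
I_{2,1} = 0.55401 + (0.55401 − 0.57331)/3 = 0.54758
I_{2,2} = 0.54758 + (0.54758 − 0.53090)/15 = 0.54869

0.549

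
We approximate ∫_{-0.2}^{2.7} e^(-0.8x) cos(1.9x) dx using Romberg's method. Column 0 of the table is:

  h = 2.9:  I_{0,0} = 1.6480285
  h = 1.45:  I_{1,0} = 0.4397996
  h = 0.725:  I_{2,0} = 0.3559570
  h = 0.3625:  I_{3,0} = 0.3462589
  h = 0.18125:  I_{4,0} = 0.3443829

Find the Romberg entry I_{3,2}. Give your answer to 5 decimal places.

0.34403

Richardson extrapolation on the trapezoidal column (denominator 4−1=3):
I_{2,1} = (4·0.3559570 − 0.4397996) / 3 = 0.3280095
I_{3,1} = (4·0.3462589 − 0.3559570) / 3 = 0.3430262
I_{3,2} = (16·0.3430262 − 0.3280095) / 15 = 0.3440273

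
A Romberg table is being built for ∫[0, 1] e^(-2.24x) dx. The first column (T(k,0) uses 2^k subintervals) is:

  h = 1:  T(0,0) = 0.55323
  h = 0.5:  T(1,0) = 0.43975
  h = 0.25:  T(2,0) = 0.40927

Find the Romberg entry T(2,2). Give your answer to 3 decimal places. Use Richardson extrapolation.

0.399

Richardson extrapolation on the trapezoidal column (denominator 4−1=3):
T(1,1) = (4·0.43975 − 0.55323) / 3 = 0.40192
T(2,1) = (4·0.40927 − 0.43975) / 3 = 0.39911
T(2,2) = (16·0.39911 − 0.40192) / 15 = 0.39892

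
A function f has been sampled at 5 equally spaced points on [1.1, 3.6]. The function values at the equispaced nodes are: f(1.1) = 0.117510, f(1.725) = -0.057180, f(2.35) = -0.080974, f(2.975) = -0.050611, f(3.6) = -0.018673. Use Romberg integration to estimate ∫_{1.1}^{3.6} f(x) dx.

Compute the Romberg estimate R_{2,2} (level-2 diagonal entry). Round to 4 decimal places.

-0.1036

R_{0,0} (trapezoid, 1 panel, h=2.5000): 0.123546
R_{1,0} (trapezoid, 2 panels, h=1.2500): -0.039444
R_{2,0} (trapezoid, 4 panels, h=0.6250): -0.087092
R_{1,1} = -0.039444 + (-0.039444 − 0.123546)/3 = -0.093774
R_{2,1} = -0.087092 + (-0.087092 − (-0.039444))/3 = -0.102975
R_{2,2} = -0.102975 + (-0.102975 − (-0.093774))/15 = -0.103588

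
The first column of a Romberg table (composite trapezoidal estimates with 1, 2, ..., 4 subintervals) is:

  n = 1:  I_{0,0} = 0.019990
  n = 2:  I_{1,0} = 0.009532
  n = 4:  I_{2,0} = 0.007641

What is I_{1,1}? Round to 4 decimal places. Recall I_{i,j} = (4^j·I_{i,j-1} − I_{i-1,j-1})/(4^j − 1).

0.0060

Richardson extrapolation on the trapezoidal column (denominator 4−1=3):
I_{1,1} = (4·0.009532 − 0.019990) / 3 = 0.006046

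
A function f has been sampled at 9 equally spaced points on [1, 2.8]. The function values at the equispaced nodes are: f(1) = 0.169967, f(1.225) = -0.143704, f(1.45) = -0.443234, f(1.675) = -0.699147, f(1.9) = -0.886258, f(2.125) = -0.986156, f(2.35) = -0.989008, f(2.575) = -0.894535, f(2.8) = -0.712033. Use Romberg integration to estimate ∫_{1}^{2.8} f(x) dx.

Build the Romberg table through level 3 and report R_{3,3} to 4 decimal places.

-1.2054

R_{0,0} (trapezoid, 1 panel, h=1.8000): -0.487859
R_{1,0} (trapezoid, 2 panels, h=0.9000): -1.041562
R_{2,0} (trapezoid, 4 panels, h=0.4500): -1.165290
R_{3,0} (trapezoid, 8 panels, h=0.2250): -1.195442
R_{1,1} = -1.041562 + (-1.041562 − (-0.487859))/3 = -1.226130
R_{2,1} = -1.165290 + (-1.165290 − (-1.041562))/3 = -1.206533
R_{3,1} = -1.195442 + (-1.195442 − (-1.165290))/3 = -1.205493
R_{2,2} = -1.206533 + (-1.206533 − (-1.226130))/15 = -1.205227
R_{3,2} = -1.205493 + (-1.205493 − (-1.206533))/15 = -1.205424
R_{3,3} = -1.205424 + (-1.205424 − (-1.205227))/63 = -1.205427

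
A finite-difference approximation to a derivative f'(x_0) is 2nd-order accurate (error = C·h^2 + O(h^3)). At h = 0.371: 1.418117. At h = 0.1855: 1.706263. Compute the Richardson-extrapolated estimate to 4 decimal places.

Extrapolated value = (4·A(h/2) − A(h)) / (4 − 1)
= (4·1.706263 − 1.418117) / 3
= 5.406935 / 3 = 1.802312

1.8023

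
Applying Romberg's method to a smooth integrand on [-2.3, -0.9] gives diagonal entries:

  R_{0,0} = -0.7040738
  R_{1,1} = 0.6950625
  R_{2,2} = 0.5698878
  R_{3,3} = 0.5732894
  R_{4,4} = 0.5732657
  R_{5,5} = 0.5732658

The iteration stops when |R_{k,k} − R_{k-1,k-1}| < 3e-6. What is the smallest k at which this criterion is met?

|R_{1,1} − R_{0,0}| = 1.3991363 ≥ 3e-6
|R_{2,2} − R_{1,1}| = 0.1251747 ≥ 3e-6
|R_{3,3} − R_{2,2}| = 0.0034016 ≥ 3e-6
|R_{4,4} − R_{3,3}| = 0.0000237 ≥ 3e-6
|R_{5,5} − R_{4,4}| = 0.0000001 < 3e-6

k = 5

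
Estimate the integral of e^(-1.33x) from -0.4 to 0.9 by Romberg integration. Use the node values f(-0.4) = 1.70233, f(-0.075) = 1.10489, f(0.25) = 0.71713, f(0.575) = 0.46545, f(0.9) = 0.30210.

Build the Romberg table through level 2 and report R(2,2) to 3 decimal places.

R(0,0) (trapezoid, 1 panel, h=1.3000): 1.30288
R(1,0) (trapezoid, 2 panels, h=0.6500): 1.11757
R(2,0) (trapezoid, 4 panels, h=0.3250): 1.06915
R(1,1) = 1.11757 + (1.11757 − 1.30288)/3 = 1.05580
R(2,1) = 1.06915 + (1.06915 − 1.11757)/3 = 1.05301
R(2,2) = 1.05301 + (1.05301 − 1.05580)/15 = 1.05282

1.053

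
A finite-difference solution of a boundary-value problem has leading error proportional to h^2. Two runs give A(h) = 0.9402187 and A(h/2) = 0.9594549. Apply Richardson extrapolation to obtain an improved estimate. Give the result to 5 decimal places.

0.96587

The leading error scales as h^2; refining by a factor of 2 reduces it by 2^2 = 4.
Extrapolated value = (4·A(h/2) − A(h)) / (4 − 1)
= (4·0.9594549 − 0.9402187) / 3
= 2.8976009 / 3 = 0.9658670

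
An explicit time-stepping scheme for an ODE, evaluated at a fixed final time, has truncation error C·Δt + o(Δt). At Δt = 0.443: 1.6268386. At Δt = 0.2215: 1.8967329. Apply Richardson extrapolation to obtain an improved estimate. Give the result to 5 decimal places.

The leading error scales as Δt; refining by a factor of 2 reduces it by 2^1 = 2.
Extrapolated value = (2·A(Δt/2) − A(Δt)) / (2 − 1)
= (2·1.8967329 − 1.6268386) / 1
= 2.1666272 / 1 = 2.1666272

2.16663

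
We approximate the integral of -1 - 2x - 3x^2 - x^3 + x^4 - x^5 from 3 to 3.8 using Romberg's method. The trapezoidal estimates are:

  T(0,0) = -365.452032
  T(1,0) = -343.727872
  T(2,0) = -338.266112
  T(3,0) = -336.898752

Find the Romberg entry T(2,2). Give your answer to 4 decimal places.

-336.4428

Richardson extrapolation on the trapezoidal column (denominator 4−1=3):
T(1,1) = (4·(-343.727872) − (-365.452032)) / 3 = -336.486485
T(2,1) = (4·(-338.266112) − (-343.727872)) / 3 = -336.445525
T(2,2) = -336.445525 + (-336.445525 − (-336.486485))/15 = -336.442794
(Column j=1 coincides with Simpson's rule on the same nodes.)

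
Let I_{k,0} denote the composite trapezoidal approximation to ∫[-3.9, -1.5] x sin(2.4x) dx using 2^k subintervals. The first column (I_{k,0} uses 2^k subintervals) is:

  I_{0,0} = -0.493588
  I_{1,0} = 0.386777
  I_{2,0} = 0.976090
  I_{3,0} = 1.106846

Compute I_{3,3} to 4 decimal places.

1.1481

I_{1,1} = (4·0.386777 − (-0.493588)) / 3 = 0.680232
I_{2,1} = 0.976090 + (0.976090 − 0.386777)/3 = 1.172528
I_{3,1} = (4·1.106846 − 0.976090) / 3 = 1.150431
I_{2,2} = (16·1.172528 − 0.680232) / 15 = 1.205348
I_{3,2} = 1.150431 + (1.150431 − 1.172528)/15 = 1.148958
I_{3,3} = (64·1.148958 − 1.205348) / 63 = 1.148063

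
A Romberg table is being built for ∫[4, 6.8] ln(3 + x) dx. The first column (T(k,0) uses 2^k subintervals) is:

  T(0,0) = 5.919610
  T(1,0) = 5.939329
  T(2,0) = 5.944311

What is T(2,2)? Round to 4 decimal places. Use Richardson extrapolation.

Richardson extrapolation on the trapezoidal column (denominator 4−1=3):
T(1,1) = 5.939329 + (5.939329 − 5.919610)/3 = 5.945902
T(2,1) = (4·5.944311 − 5.939329) / 3 = 5.945972
T(2,2) = (16·5.945972 − 5.945902) / 15 = 5.945977

5.9460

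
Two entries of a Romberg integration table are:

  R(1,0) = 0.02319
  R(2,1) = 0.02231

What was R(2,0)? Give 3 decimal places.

From R(2,1) = (4·R(2,0) − R(1,0))/3, solve for R(2,0):
4·R(2,0) = 3·0.02231 + 0.02319 = 0.09012
R(2,0) = 0.02253

0.023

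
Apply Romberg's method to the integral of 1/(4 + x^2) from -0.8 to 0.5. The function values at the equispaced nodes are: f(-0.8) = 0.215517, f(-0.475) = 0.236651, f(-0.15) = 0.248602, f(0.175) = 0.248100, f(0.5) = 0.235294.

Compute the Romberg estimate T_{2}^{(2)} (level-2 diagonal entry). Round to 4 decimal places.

0.3127

T_{0}^{(0)} (trapezoid, 1 panel, h=1.3000): 0.293027
T_{1}^{(0)} (trapezoid, 2 panels, h=0.6500): 0.308105
T_{2}^{(0)} (trapezoid, 4 panels, h=0.3250): 0.311597
T_{1}^{(1)} = 0.308105 + (0.308105 − 0.293027)/3 = 0.313131
T_{2}^{(1)} = 0.311597 + (0.311597 − 0.308105)/3 = 0.312761
T_{2}^{(2)} = 0.312761 + (0.312761 − 0.313131)/15 = 0.312736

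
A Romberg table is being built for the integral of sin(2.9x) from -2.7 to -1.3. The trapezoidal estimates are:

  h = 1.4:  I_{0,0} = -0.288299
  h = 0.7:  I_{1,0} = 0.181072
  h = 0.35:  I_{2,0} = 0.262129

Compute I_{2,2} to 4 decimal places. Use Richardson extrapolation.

0.2859

Richardson extrapolation on the trapezoidal column (denominator 4−1=3):
I_{1,1} = 0.181072 + (0.181072 − (-0.288299))/3 = 0.337529
I_{2,1} = 0.262129 + (0.262129 − 0.181072)/3 = 0.289148
I_{2,2} = (16·0.289148 − 0.337529) / 15 = 0.285923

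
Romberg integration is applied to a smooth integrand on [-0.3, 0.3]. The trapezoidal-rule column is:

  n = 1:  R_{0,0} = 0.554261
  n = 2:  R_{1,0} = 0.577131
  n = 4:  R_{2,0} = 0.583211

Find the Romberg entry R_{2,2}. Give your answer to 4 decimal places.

0.5853

Richardson extrapolation on the trapezoidal column (denominator 4−1=3):
R_{1,1} = 0.577131 + (0.577131 − 0.554261)/3 = 0.584754
R_{2,1} = 0.583211 + (0.583211 − 0.577131)/3 = 0.585238
R_{2,2} = 0.585238 + (0.585238 − 0.584754)/15 = 0.585270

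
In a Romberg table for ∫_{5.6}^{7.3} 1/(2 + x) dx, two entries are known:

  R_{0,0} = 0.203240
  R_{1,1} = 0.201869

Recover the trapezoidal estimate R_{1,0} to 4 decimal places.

From R_{1,1} = (4·R_{1,0} − R_{0,0})/3, solve for R_{1,0}:
4·R_{1,0} = 3·0.201869 + 0.203240 = 0.808847
R_{1,0} = 0.202212

0.2022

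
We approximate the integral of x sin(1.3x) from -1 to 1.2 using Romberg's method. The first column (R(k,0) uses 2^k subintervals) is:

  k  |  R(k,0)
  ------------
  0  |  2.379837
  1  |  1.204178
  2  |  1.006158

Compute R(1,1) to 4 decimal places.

0.8123

Richardson extrapolation on the trapezoidal column (denominator 4−1=3):
R(1,1) = (4·1.204178 − 2.379837) / 3 = 0.812292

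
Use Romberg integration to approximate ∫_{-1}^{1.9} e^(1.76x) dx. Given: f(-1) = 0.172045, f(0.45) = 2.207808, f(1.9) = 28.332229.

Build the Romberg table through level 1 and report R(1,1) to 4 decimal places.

18.0455

R(0,0) (trapezoid, 1 panel, h=2.9000): 41.331197
R(1,0) (trapezoid, 2 panels, h=1.4500): 23.866920
R(1,1) = 23.866920 + (23.866920 − 41.331197)/3 = 18.045494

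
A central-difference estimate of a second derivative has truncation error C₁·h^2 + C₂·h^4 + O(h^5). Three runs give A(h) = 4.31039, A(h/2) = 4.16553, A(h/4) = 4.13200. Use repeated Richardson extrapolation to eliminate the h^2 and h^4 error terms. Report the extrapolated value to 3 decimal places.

4.121

First eliminate the h^2 term (factor 2^2 = 4):
  B₁ = (4·4.16553 − 4.31039)/3 = 4.11724
  B₂ = (4·4.13200 − 4.16553)/3 = 4.12082
Then eliminate the h^4 term (factor 2^4 = 16):
  (16·4.12082 − 4.11724)/15 = 4.12106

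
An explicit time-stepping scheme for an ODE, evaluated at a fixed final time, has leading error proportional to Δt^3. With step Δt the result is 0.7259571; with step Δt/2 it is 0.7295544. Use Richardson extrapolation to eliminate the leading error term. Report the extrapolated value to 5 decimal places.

0.73007

The leading error scales as Δt^3; refining by a factor of 2 reduces it by 2^3 = 8.
Extrapolated value = (8·A(Δt/2) − A(Δt)) / (8 − 1)
= (8·0.7295544 − 0.7259571) / 7
= 5.1104781 / 7 = 0.7300683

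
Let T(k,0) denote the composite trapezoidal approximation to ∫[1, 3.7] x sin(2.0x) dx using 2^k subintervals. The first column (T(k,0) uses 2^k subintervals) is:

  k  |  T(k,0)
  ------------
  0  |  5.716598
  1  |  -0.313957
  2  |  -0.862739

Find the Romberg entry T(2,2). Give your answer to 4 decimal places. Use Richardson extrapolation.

-0.9604

Richardson extrapolation on the trapezoidal column (denominator 4−1=3):
T(1,1) = -0.313957 + (-0.313957 − 5.716598)/3 = -2.324142
T(2,1) = -0.862739 + (-0.862739 − (-0.313957))/3 = -1.045666
T(2,2) = -1.045666 + (-1.045666 − (-2.324142))/15 = -0.960434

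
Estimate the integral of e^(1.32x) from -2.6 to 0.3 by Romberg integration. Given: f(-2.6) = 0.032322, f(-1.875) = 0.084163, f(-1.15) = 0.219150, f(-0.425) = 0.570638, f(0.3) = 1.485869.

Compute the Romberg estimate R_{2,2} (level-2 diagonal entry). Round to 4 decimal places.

1.1023

R_{0,0} (trapezoid, 1 panel, h=2.9000): 2.201377
R_{1,0} (trapezoid, 2 panels, h=1.4500): 1.418456
R_{2,0} (trapezoid, 4 panels, h=0.7250): 1.183959
R_{1,1} = 1.418456 + (1.418456 − 2.201377)/3 = 1.157482
R_{2,1} = 1.183959 + (1.183959 − 1.418456)/3 = 1.105793
R_{2,2} = 1.105793 + (1.105793 − 1.157482)/15 = 1.102347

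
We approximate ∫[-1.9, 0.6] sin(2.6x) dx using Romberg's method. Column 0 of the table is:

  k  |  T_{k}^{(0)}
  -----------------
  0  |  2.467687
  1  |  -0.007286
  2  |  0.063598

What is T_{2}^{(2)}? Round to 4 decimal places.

0.1485

T_{1}^{(1)} = -0.007286 + (-0.007286 − 2.467687)/3 = -0.832277
T_{2}^{(1)} = 0.063598 + (0.063598 − (-0.007286))/3 = 0.087226
T_{2}^{(2)} = 0.087226 + (0.087226 − (-0.832277))/15 = 0.148526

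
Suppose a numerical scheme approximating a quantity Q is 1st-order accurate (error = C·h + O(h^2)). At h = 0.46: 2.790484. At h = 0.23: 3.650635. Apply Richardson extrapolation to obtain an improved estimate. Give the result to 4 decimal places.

Extrapolated value = (2·A(h/2) − A(h)) / (2 − 1)
= (2·3.650635 − 2.790484) / 1
= 4.510786 / 1 = 4.510786

4.5108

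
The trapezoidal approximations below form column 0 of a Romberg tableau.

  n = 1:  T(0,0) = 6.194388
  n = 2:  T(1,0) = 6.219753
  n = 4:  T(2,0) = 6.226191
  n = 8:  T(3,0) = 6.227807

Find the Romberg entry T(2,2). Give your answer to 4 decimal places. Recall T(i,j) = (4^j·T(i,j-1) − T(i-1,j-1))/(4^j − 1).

T(1,1) = 6.219753 + (6.219753 − 6.194388)/3 = 6.228208
T(2,1) = 6.226191 + (6.226191 − 6.219753)/3 = 6.228337
T(2,2) = (16·6.228337 − 6.228208) / 15 = 6.228346

6.2283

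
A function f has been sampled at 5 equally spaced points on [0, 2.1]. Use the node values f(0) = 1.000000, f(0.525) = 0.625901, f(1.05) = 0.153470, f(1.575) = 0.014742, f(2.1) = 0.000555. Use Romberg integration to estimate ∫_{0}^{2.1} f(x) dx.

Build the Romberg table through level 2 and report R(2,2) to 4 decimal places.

R(0,0) (trapezoid, 1 panel, h=2.1000): 1.050583
R(1,0) (trapezoid, 2 panels, h=1.0500): 0.686435
R(2,0) (trapezoid, 4 panels, h=0.5250): 0.679555
R(1,1) = 0.686435 + (0.686435 − 1.050583)/3 = 0.565052
R(2,1) = 0.679555 + (0.679555 − 0.686435)/3 = 0.677262
R(2,2) = 0.677262 + (0.677262 − 0.565052)/15 = 0.684743

0.6847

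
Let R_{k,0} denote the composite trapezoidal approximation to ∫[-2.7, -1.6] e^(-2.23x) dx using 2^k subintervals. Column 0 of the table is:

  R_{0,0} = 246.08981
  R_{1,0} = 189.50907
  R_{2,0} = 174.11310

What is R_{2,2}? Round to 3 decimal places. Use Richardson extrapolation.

Richardson extrapolation on the trapezoidal column (denominator 4−1=3):
R_{1,1} = 189.50907 + (189.50907 − 246.08981)/3 = 170.64882
R_{2,1} = (4·174.11310 − 189.50907) / 3 = 168.98111
R_{2,2} = 168.98111 + (168.98111 − 170.64882)/15 = 168.86993

168.870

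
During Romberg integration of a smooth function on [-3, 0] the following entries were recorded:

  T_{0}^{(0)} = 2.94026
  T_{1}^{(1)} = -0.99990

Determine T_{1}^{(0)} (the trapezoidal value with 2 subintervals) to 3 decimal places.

-0.015

From T_{1}^{(1)} = (4·T_{1}^{(0)} − T_{0}^{(0)})/3, solve for T_{1}^{(0)}:
4·T_{1}^{(0)} = 3·(-0.99990) + 2.94026 = -0.05944
T_{1}^{(0)} = -0.01486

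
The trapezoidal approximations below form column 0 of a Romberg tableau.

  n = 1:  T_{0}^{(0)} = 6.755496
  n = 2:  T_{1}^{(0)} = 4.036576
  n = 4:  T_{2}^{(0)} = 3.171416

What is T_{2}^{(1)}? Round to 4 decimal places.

T_{2}^{(1)} = (4·3.171416 − 4.036576) / 3 = 2.883029

2.8830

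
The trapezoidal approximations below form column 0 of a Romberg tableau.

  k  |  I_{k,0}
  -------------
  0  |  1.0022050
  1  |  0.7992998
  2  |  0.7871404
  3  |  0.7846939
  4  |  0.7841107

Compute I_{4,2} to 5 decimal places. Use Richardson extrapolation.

Richardson extrapolation on the trapezoidal column (denominator 4−1=3):
I_{3,1} = (4·0.7846939 − 0.7871404) / 3 = 0.7838784
I_{4,1} = (4·0.7841107 − 0.7846939) / 3 = 0.7839163
I_{4,2} = 0.7839163 + (0.7839163 − 0.7838784)/15 = 0.7839188

0.78392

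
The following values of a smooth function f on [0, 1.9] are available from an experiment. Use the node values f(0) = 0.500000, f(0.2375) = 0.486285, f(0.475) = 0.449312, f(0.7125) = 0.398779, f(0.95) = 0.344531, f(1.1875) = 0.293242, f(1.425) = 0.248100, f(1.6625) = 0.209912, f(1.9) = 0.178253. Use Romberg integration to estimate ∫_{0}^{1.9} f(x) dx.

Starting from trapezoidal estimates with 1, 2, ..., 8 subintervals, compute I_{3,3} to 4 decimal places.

I_{0,0} (trapezoid, 1 panel, h=1.9000): 0.644340
I_{1,0} (trapezoid, 2 panels, h=0.9500): 0.649475
I_{2,0} (trapezoid, 4 panels, h=0.4750): 0.656008
I_{3,0} (trapezoid, 8 panels, h=0.2375): 0.657706
I_{1,1} = 0.649475 + (0.649475 − 0.644340)/3 = 0.651187
I_{2,1} = 0.656008 + (0.656008 − 0.649475)/3 = 0.658186
I_{3,1} = 0.657706 + (0.657706 − 0.656008)/3 = 0.658272
I_{2,2} = 0.658186 + (0.658186 − 0.651187)/15 = 0.658653
I_{3,2} = 0.658272 + (0.658272 − 0.658186)/15 = 0.658278
I_{3,3} = 0.658278 + (0.658278 − 0.658653)/63 = 0.658272

0.6583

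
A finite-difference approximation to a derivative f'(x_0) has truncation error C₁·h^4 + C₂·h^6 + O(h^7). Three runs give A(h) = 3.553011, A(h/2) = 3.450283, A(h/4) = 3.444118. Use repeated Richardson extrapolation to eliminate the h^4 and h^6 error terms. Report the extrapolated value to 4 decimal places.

3.4437

First eliminate the h^4 term (factor 2^4 = 16):
  B₁ = (16·3.450283 − 3.553011)/15 = 3.443434
  B₂ = (16·3.444118 − 3.450283)/15 = 3.443707
Then eliminate the h^6 term (factor 2^6 = 64):
  (64·3.443707 − 3.443434)/63 = 3.443711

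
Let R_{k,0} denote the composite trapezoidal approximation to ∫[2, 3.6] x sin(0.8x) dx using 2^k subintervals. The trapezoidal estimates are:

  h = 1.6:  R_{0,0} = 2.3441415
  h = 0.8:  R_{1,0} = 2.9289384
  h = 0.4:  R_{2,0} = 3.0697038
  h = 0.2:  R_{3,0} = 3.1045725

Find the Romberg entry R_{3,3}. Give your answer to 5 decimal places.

Richardson extrapolation on the trapezoidal column (denominator 4−1=3):
R_{1,1} = (4·2.9289384 − 2.3441415) / 3 = 3.1238707
R_{2,1} = 3.0697038 + (3.0697038 − 2.9289384)/3 = 3.1166256
R_{3,1} = 3.1045725 + (3.1045725 − 3.0697038)/3 = 3.1161954
R_{2,2} = (16·3.1166256 − 3.1238707) / 15 = 3.1161426
R_{3,2} = (16·3.1161954 − 3.1166256) / 15 = 3.1161667
R_{3,3} = (64·3.1161667 − 3.1161426) / 63 = 3.1161671
(Column j=1 coincides with Simpson's rule on the same nodes.)

3.11617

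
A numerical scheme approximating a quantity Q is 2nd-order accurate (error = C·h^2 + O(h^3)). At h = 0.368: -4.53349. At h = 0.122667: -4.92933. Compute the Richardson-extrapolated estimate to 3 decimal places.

The leading error scales as h^2; refining by a factor of 3 reduces it by 3^2 = 9.
Extrapolated value = (9·A(h/3) − A(h)) / (9 − 1)
= (9·(-4.92933) − (-4.53349)) / 8
= -39.83048 / 8 = -4.97881

-4.979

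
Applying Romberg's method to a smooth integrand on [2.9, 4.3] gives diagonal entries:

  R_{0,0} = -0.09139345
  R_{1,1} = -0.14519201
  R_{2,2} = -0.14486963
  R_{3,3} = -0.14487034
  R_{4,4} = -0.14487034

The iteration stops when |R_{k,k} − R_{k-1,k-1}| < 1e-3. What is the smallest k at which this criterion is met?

k = 2

|R_{1,1} − R_{0,0}| = 0.05379856 ≥ 1e-3
|R_{2,2} − R_{1,1}| = 0.00032238 < 1e-3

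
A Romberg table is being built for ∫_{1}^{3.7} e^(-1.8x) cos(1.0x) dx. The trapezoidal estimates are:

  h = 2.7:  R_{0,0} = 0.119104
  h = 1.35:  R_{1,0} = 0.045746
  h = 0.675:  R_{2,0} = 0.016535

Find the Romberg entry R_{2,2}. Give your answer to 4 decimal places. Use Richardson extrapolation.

R_{1,1} = (4·0.045746 − 0.119104) / 3 = 0.021293
R_{2,1} = 0.016535 + (0.016535 − 0.045746)/3 = 0.006798
R_{2,2} = (16·0.006798 − 0.021293) / 15 = 0.005832

0.0058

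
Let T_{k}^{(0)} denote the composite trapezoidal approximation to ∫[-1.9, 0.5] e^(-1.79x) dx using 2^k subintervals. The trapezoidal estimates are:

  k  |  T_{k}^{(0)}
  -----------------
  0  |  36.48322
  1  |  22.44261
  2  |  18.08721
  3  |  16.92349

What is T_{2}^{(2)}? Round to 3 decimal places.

16.560

Richardson extrapolation on the trapezoidal column (denominator 4−1=3):
T_{1}^{(1)} = (4·22.44261 − 36.48322) / 3 = 17.76241
T_{2}^{(1)} = 18.08721 + (18.08721 − 22.44261)/3 = 16.63541
T_{2}^{(2)} = 16.63541 + (16.63541 − 17.76241)/15 = 16.56028
(Column j=1 coincides with Simpson's rule on the same nodes.)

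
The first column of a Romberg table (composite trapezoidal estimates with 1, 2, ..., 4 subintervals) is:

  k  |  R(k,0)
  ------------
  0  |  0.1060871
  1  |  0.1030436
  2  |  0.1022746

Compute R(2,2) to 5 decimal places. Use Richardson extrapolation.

0.10202

Richardson extrapolation on the trapezoidal column (denominator 4−1=3):
R(1,1) = 0.1030436 + (0.1030436 − 0.1060871)/3 = 0.1020291
R(2,1) = (4·0.1022746 − 0.1030436) / 3 = 0.1020183
R(2,2) = 0.1020183 + (0.1020183 − 0.1020291)/15 = 0.1020176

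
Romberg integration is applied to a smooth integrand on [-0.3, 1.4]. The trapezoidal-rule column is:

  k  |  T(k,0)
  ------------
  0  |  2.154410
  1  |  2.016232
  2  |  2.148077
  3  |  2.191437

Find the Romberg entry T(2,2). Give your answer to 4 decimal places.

Richardson extrapolation on the trapezoidal column (denominator 4−1=3):
T(1,1) = 2.016232 + (2.016232 − 2.154410)/3 = 1.970173
T(2,1) = (4·2.148077 − 2.016232) / 3 = 2.192025
T(2,2) = 2.192025 + (2.192025 − 1.970173)/15 = 2.206815
(Column j=1 coincides with Simpson's rule on the same nodes.)

2.2068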